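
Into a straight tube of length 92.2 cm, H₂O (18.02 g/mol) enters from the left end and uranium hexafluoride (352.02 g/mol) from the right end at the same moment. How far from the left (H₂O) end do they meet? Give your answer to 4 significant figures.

In equal time, each gas travels a distance ∝ its rate ∝ 1/√M, so d_H₂O/d_UF₆ = √(M_UF₆/M_H₂O) = √(352.02/18.02) = 4.420.
With d_H₂O + d_UF₆ = 92.2 cm, d_UF₆ = 92.2/(1 + 4.420) = 17.01 cm.
d_H₂O = 92.2 − 17.01 = 75.19 cm.

75.19 cm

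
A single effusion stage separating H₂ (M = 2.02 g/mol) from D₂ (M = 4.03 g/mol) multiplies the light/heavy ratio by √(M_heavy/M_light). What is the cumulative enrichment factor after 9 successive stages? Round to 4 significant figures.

22.38

Overall factor = α^9 with α = √(4.03/2.02), i.e. (4.03/2.02)^(9/2).
= 1.99505^(9/2) = 22.38.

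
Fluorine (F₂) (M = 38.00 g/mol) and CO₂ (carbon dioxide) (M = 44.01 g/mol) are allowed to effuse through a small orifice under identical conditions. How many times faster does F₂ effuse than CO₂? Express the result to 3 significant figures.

From Graham's law, rate_F₂/rate_CO₂ = √(M_CO₂/M_F₂) = √(44.01/38.00) = √1.158 = 1.08.

1.08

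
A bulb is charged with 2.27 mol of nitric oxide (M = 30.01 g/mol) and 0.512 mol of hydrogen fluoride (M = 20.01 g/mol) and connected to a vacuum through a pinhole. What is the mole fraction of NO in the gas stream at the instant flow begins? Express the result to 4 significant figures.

The effusion rate of species i is ∝ p_i/√M_i ∝ n_i/√M_i.
x_NO(eff) = (n_NO/√M_NO) / (n_NO/√M_NO + n_HF/√M_HF)
= (2.27/√30.01) / (2.27/√30.01 + 0.512/√20.01) = 0.4144/(0.4144 + 0.1145) = 0.7836.

0.7836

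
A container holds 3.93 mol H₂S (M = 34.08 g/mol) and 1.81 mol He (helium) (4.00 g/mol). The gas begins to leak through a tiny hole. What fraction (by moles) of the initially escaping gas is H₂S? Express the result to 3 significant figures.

Each component's effusion rate ∝ (its partial pressure)·(1/√M) ∝ n_i/√M_i.
So x_H₂S in the escaping gas = (n_H₂S/√M_H₂S) / Σ(n_i/√M_i)
= (3.93/√34.08) / (3.93/√34.08 + 1.81/√4.00) = 0.6732/(0.6732 + 0.9050) = 0.427.

0.427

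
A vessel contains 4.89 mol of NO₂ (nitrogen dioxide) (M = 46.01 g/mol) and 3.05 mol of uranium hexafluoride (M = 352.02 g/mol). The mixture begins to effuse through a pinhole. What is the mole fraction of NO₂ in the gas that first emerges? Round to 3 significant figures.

0.816

Effusion rate of each component ∝ n_i/√M_i (partial pressure × 1/√M).
Mole fraction of NO₂ in the effusate = (n_NO₂/√M_NO₂) / (n_NO₂/√M_NO₂ + n_UF₆/√M_UF₆)
= (4.89/√46.01) / (4.89/√46.01 + 3.05/√352.02) = 0.7209/(0.7209 + 0.1626) = 0.816.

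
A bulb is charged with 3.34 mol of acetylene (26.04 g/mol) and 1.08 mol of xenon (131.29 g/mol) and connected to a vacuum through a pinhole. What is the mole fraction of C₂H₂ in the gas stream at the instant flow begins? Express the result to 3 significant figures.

The effusion rate of species i is ∝ p_i/√M_i ∝ n_i/√M_i.
Mole fraction of C₂H₂ in the effusate = (n_C₂H₂/√M_C₂H₂) / (n_C₂H₂/√M_C₂H₂ + n_Xe/√M_Xe)
= (3.34/√26.04) / (3.34/√26.04 + 1.08/√131.29) = 0.6545/(0.6545 + 0.09426) = 0.874.

0.874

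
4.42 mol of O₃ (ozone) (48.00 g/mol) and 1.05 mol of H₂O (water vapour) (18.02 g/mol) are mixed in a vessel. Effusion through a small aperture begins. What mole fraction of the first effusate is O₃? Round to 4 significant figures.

Rate_i ∝ x_i/√M_i (Graham's law weighted by mole fraction), so the effusate composition follows n_i/√M_i.
x_O₃(eff) = (n_O₃/√M_O₃) / (n_O₃/√M_O₃ + n_H₂O/√M_H₂O)
= (4.42/√48.00) / (4.42/√48.00 + 1.05/√18.02) = 0.6380/(0.6380 + 0.2473) = 0.7206.

0.7206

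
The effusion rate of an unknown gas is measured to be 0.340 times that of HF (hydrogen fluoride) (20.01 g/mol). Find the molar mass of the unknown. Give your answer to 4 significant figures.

Graham's law gives rate_X/rate_HF = √(M_HF/M_X).
0.340 = √(20.01/M_X)
M_X = 20.01 / 0.340² = 20.01 / 0.1156 = 173.1 g/mol

173.1 g/mol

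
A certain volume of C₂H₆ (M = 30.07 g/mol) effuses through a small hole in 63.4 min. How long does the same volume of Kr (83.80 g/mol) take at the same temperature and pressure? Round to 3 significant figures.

Graham's law gives t_Kr/t_C₂H₆ = √(M_Kr/M_C₂H₆) = √(83.80/30.07) = √2.787 = 1.669.
So the time for Kr is 63.4 × 1.669 = 106 min.

106 min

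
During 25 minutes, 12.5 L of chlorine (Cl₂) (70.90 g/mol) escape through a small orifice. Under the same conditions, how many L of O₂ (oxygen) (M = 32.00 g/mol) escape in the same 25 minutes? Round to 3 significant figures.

18.6 L

Using Graham's law: rate_O₂/rate_Cl₂ = √(M_Cl₂/M_O₂) = √(70.90/32.00) = √2.216 = 1.488.
So the volume for O₂ is 12.5 × 1.488 = 18.6 L.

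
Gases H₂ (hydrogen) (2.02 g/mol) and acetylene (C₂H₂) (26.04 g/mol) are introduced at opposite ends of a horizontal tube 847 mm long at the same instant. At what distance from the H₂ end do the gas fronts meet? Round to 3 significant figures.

The fronts meet when d_H₂ + d_C₂H₂ = L with d_H₂/d_C₂H₂ = √(M_C₂H₂/M_H₂) (Graham's law). Here √(M_C₂H₂/M_H₂) = √(26.04/2.02) = 3.590.
With d_H₂ + d_C₂H₂ = 847 mm, d_C₂H₂ = 847/(1 + 3.590) = 184.5 mm.
d_H₂ = 847 − 184.5 = 662 mm.

662 mm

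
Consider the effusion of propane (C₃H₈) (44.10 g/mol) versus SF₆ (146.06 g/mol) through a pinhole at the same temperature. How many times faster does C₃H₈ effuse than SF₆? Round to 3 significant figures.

1.82

From Graham's law, rate_C₃H₈/rate_SF₆ = √(M_SF₆/M_C₃H₈) = √(146.06/44.10) = √3.312 = 1.82.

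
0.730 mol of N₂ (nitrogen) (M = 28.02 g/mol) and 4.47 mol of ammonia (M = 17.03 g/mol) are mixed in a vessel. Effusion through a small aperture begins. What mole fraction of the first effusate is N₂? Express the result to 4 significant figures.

The effusion rate of species i is ∝ p_i/√M_i ∝ n_i/√M_i.
x_N₂(eff) = (n_N₂/√M_N₂) / (n_N₂/√M_N₂ + n_NH₃/√M_NH₃)
= (0.730/√28.02) / (0.730/√28.02 + 4.47/√17.03) = 0.1379/(0.1379 + 1.083) = 0.1129.

0.1129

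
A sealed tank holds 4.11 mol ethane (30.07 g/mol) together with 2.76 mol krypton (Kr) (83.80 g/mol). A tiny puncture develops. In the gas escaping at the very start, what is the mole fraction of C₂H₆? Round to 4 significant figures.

Each component's effusion rate ∝ (its partial pressure)·(1/√M) ∝ n_i/√M_i.
So x_C₂H₆ in the escaping gas = (n_C₂H₆/√M_C₂H₆) / Σ(n_i/√M_i)
= (4.11/√30.07) / (4.11/√30.07 + 2.76/√83.80) = 0.7495/(0.7495 + 0.3015) = 0.7131.

0.7131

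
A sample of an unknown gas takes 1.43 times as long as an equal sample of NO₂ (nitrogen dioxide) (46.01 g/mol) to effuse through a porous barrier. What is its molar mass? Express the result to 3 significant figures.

94.1 g/mol

Since effusion rate ∝ 1/√M, t_X/t_NO₂ = √(M_X/M_NO₂).
1.43 = √(M_X/46.01)
M_X = 46.01 × 1.43² = 46.01 × 2.045 = 94.1 g/mol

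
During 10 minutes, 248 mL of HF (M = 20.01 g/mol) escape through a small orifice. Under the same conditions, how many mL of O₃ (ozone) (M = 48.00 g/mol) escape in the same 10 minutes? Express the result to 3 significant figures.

Since effusion rate ∝ 1/√M, rate_O₃/rate_HF = √(M_HF/M_O₃) = √(20.01/48.00) = √0.4169 = 0.6457.
So the volume for O₃ is 248 × 0.6457 = 160 mL.

160 mL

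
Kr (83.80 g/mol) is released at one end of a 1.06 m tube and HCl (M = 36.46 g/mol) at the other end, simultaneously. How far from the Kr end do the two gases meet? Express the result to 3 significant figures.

Graham's law gives d_Kr/d_HCl = rate_Kr/rate_HCl = √(M_HCl/M_Kr) = √(36.46/83.80) = 0.6596.
With d_Kr + d_HCl = 1.06 m, d_HCl = 1.06/(1 + 0.6596) = 0.6387 m.
d_Kr = 1.06 − 0.6387 = 0.421 m.

0.421 m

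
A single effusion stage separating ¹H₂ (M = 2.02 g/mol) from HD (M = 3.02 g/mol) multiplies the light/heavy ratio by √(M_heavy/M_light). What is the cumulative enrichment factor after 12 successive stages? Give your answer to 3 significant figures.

11.2

Overall factor = α^12 with α = √(3.02/2.02), i.e. (3.02/2.02)^(12/2).
= 1.49505^6 = 11.2.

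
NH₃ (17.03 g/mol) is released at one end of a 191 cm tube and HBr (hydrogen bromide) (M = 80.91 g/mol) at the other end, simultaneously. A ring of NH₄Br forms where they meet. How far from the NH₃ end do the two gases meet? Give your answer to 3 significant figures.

The fronts meet when d_NH₃ + d_HBr = L with d_NH₃/d_HBr = √(M_HBr/M_NH₃) (Graham's law). Here √(M_HBr/M_NH₃) = √(80.91/17.03) = 2.180.
With d_NH₃ + d_HBr = 191 cm, d_HBr = 191/(1 + 2.180) = 60.07 cm.
d_NH₃ = 191 − 60.07 = 131 cm.

131 cm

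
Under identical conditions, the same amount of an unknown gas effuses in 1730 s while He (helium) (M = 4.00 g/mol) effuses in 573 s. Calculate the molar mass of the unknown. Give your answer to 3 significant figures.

36.5 g/mol

From Graham's law, t_X/t_He = √(M_X/M_He).
1730/573 = 3.019 = √(M_X/4.00)
M_X = 4.00 × 3.019² = 4.00 × 9.116 = 36.5 g/mol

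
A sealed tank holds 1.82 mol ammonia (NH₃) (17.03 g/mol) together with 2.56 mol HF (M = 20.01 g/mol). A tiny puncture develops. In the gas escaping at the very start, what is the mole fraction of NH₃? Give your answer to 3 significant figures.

0.435

Each component's effusion rate ∝ (its partial pressure)·(1/√M) ∝ n_i/√M_i.
Mole fraction of NH₃ in the effusate = (n_NH₃/√M_NH₃) / (n_NH₃/√M_NH₃ + n_HF/√M_HF)
= (1.82/√17.03) / (1.82/√17.03 + 2.56/√20.01) = 0.4410/(0.4410 + 0.5723) = 0.435.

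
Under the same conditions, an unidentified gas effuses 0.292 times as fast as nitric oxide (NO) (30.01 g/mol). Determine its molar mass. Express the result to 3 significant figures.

Since effusion rate ∝ 1/√M, rate_X/rate_NO = √(M_NO/M_X).
0.292 = √(30.01/M_X)
M_X = 30.01 / 0.292² = 30.01 / 0.08526 = 352 g/mol

352 g/mol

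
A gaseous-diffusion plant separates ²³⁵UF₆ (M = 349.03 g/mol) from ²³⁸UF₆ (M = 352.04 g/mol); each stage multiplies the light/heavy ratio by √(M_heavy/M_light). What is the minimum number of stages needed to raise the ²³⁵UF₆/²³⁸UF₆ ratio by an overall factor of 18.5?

Single-stage factor α = √(352.04/349.03), so ln α = ½ ln(1.00862) = 0.004293.
Need α^N ≥ 18.5 ⇒ N ≥ ln(18.5) / ln α = 2.918 / 0.004293 = 679.58.
So at least 680 stages are needed.

680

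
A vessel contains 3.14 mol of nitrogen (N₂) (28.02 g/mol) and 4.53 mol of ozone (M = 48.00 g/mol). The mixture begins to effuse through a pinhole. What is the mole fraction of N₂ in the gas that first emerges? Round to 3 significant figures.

Effusion rate of each component ∝ n_i/√M_i (partial pressure × 1/√M).
Mole fraction of N₂ in the effusate = (n_N₂/√M_N₂) / (n_N₂/√M_N₂ + n_O₃/√M_O₃)
= (3.14/√28.02) / (3.14/√28.02 + 4.53/√48.00) = 0.5932/(0.5932 + 0.6538) = 0.476.

0.476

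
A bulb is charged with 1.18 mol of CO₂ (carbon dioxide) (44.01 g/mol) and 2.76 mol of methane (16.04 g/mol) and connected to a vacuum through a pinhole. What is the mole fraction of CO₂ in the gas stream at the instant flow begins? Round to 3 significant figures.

The effusion rate of species i is ∝ p_i/√M_i ∝ n_i/√M_i.
Mole fraction of CO₂ in the effusate = (n_CO₂/√M_CO₂) / (n_CO₂/√M_CO₂ + n_CH₄/√M_CH₄)
= (1.18/√44.01) / (1.18/√44.01 + 2.76/√16.04) = 0.1779/(0.1779 + 0.6891) = 0.205.

0.205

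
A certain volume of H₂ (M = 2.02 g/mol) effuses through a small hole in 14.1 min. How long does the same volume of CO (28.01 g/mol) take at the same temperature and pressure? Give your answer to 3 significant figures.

Using Graham's law: t_CO/t_H₂ = √(M_CO/M_H₂) = √(28.01/2.02) = √13.87 = 3.724.
So the time for CO is 14.1 × 3.724 = 52.5 min.

52.5 min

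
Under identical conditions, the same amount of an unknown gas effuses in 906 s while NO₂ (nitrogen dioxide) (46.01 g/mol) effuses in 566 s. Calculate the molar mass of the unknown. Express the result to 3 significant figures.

118 g/mol

By Graham's law, t_X/t_NO₂ = √(M_X/M_NO₂).
906/566 = 1.601 = √(M_X/46.01)
M_X = 46.01 × 1.601² = 46.01 × 2.562 = 118 g/mol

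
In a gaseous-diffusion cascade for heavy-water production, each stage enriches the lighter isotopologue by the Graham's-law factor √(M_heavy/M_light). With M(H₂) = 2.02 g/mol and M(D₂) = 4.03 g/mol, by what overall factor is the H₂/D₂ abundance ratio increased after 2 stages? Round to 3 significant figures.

2.00

Overall factor = α^2 with α = √(4.03/2.02), i.e. (4.03/2.02)^(2/2).
= 1.99505^1 = 2.00.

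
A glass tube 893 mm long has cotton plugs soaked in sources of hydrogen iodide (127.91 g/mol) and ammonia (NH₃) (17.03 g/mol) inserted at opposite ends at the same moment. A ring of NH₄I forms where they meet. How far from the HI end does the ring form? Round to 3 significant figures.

In equal time, each gas travels a distance ∝ its rate ∝ 1/√M, so d_HI/d_NH₃ = √(M_NH₃/M_HI) = √(17.03/127.91) = 0.3649.
With d_HI + d_NH₃ = 893 mm, d_NH₃ = 893/(1 + 0.3649) = 654.3 mm.
d_HI = 893 − 654.3 = 239 mm.

239 mm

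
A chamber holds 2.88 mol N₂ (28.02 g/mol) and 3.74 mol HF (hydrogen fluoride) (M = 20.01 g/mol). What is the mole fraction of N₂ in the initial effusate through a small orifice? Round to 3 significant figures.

The effusion rate of species i is ∝ p_i/√M_i ∝ n_i/√M_i.
Mole fraction of N₂ in the effusate = (n_N₂/√M_N₂) / (n_N₂/√M_N₂ + n_HF/√M_HF)
= (2.88/√28.02) / (2.88/√28.02 + 3.74/√20.01) = 0.5441/(0.5441 + 0.8361) = 0.394.

0.394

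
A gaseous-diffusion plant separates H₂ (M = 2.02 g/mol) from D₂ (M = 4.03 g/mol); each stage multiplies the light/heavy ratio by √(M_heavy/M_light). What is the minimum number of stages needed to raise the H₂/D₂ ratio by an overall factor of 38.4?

11

Single-stage factor α = √(4.03/2.02), so ln α = ½ ln(1.99505) = 0.3453.
Need α^N ≥ 38.4 ⇒ N ≥ ln(38.4) / ln α = 3.648 / 0.3453 = 10.56.
Minimum whole number of stages: N = 11.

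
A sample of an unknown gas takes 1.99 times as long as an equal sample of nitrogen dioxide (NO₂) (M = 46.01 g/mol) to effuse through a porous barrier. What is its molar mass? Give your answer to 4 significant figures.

Using Graham's law: t_X/t_NO₂ = √(M_X/M_NO₂).
1.99 = √(M_X/46.01)
M_X = 46.01 × 1.99² = 46.01 × 3.960 = 182.2 g/mol

182.2 g/mol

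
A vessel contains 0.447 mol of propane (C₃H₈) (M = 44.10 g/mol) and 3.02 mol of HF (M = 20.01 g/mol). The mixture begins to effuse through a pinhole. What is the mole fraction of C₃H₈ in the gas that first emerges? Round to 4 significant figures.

Rate_i ∝ x_i/√M_i (Graham's law weighted by mole fraction), so the effusate composition follows n_i/√M_i.
Mole fraction of C₃H₈ in the effusate = (n_C₃H₈/√M_C₃H₈) / (n_C₃H₈/√M_C₃H₈ + n_HF/√M_HF)
= (0.447/√44.10) / (0.447/√44.10 + 3.02/√20.01) = 0.06731/(0.06731 + 0.6751) = 0.09066.

0.09066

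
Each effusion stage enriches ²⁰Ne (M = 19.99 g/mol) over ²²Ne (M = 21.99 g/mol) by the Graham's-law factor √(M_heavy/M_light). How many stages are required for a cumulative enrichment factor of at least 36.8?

Single-stage factor α = √(21.99/19.99), so ln α = ½ ln(1.10005) = 0.04768.
Need α^N ≥ 36.8 ⇒ N ≥ ln(36.8) / ln α = 3.605 / 0.04768 = 75.62.
So at least 76 stages are needed.

76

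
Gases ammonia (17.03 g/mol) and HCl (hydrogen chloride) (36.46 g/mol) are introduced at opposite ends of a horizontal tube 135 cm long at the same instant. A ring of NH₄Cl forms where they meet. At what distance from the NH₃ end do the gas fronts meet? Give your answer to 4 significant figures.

The fronts meet when d_NH₃ + d_HCl = L with d_NH₃/d_HCl = √(M_HCl/M_NH₃) (Graham's law). Here √(M_HCl/M_NH₃) = √(36.46/17.03) = 1.463.
With d_NH₃ + d_HCl = 135 cm, d_HCl = 135/(1 + 1.463) = 54.81 cm.
d_NH₃ = 135 − 54.81 = 80.19 cm.

80.19 cm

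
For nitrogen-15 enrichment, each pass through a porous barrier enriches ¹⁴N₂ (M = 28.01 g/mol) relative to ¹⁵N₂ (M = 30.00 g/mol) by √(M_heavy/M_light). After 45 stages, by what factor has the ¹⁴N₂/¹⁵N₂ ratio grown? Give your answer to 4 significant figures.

4.685

The single-stage factor is √(M_heavy/M_light), so 45 stages give [√(30.00/28.01)]^45 = (30.00/28.01)^(45/2).
= 1.07105^(45/2) = 4.685.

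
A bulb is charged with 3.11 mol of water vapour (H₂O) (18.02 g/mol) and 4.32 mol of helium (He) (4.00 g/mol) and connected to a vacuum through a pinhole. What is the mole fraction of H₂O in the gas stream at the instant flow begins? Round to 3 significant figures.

0.253

Rate_i ∝ x_i/√M_i (Graham's law weighted by mole fraction), so the effusate composition follows n_i/√M_i.
Mole fraction of H₂O in the effusate = (n_H₂O/√M_H₂O) / (n_H₂O/√M_H₂O + n_He/√M_He)
= (3.11/√18.02) / (3.11/√18.02 + 4.32/√4.00) = 0.7326/(0.7326 + 2.160) = 0.253.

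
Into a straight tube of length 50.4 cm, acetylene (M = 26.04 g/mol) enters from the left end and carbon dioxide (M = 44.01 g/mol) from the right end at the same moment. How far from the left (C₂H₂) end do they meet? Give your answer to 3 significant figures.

Graham's law gives d_C₂H₂/d_CO₂ = rate_C₂H₂/rate_CO₂ = √(M_CO₂/M_C₂H₂) = √(44.01/26.04) = 1.300.
With d_C₂H₂ + d_CO₂ = 50.4 cm, d_CO₂ = 50.4/(1 + 1.300) = 21.91 cm.
d_C₂H₂ = 50.4 − 21.91 = 28.5 cm.

28.5 cm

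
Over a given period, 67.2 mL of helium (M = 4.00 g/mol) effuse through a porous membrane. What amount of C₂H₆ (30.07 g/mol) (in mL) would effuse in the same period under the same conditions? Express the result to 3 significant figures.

Using Graham's law: rate_C₂H₆/rate_He = √(M_He/M_C₂H₆) = √(4.00/30.07) = √0.1330 = 0.3647.
So the volume for C₂H₆ is 67.2 × 0.3647 = 24.5 mL.

24.5 mL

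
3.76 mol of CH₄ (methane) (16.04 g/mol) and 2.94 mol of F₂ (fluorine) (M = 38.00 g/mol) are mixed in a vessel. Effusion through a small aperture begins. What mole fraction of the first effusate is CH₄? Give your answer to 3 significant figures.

The effusion rate of species i is ∝ p_i/√M_i ∝ n_i/√M_i.
x_CH₄(eff) = (n_CH₄/√M_CH₄) / (n_CH₄/√M_CH₄ + n_F₂/√M_F₂)
= (3.76/√16.04) / (3.76/√16.04 + 2.94/√38.00) = 0.9388/(0.9388 + 0.4769) = 0.663.

0.663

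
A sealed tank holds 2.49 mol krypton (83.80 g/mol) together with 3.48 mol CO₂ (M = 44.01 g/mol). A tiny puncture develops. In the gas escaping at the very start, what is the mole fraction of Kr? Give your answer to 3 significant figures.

0.341

Each component's effusion rate ∝ (its partial pressure)·(1/√M) ∝ n_i/√M_i.
So x_Kr in the escaping gas = (n_Kr/√M_Kr) / Σ(n_i/√M_i)
= (2.49/√83.80) / (2.49/√83.80 + 3.48/√44.01) = 0.2720/(0.2720 + 0.5246) = 0.341.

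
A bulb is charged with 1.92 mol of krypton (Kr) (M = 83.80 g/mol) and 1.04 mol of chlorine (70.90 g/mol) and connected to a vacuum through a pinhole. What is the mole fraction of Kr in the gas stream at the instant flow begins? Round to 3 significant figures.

0.629

Each component's effusion rate ∝ (its partial pressure)·(1/√M) ∝ n_i/√M_i.
Mole fraction of Kr in the effusate = (n_Kr/√M_Kr) / (n_Kr/√M_Kr + n_Cl₂/√M_Cl₂)
= (1.92/√83.80) / (1.92/√83.80 + 1.04/√70.90) = 0.2097/(0.2097 + 0.1235) = 0.629.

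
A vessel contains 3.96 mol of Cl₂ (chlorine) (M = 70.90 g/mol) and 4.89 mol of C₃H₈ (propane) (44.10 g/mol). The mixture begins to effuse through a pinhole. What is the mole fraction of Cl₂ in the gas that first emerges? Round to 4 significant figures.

0.3898

Each component's effusion rate ∝ (its partial pressure)·(1/√M) ∝ n_i/√M_i.
So x_Cl₂ in the escaping gas = (n_Cl₂/√M_Cl₂) / Σ(n_i/√M_i)
= (3.96/√70.90) / (3.96/√70.90 + 4.89/√44.10) = 0.4703/(0.4703 + 0.7364) = 0.3898.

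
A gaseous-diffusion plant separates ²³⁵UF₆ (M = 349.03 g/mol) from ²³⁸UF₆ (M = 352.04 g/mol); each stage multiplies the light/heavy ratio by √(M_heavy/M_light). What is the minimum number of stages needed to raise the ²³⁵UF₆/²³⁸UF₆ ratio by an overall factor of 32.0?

Per stage α = (352.04/349.03)^(1/2) = 1.00862^0.5, giving ln α = 0.004293.
Need α^N ≥ 32.0 ⇒ N ≥ ln(32.0) / ln α = 3.466 / 0.004293 = 807.21.
Rounding up, N = 808 stages.

808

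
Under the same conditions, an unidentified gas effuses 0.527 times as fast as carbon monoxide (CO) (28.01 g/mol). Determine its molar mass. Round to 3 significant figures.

Using Graham's law: rate_X/rate_CO = √(M_CO/M_X).
0.527 = √(28.01/M_X)
M_X = 28.01 / 0.527² = 28.01 / 0.2777 = 101 g/mol

101 g/mol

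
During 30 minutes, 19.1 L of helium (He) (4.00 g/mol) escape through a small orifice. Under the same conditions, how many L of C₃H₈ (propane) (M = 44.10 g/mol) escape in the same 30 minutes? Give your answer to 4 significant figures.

From Graham's law, rate_C₃H₈/rate_He = √(M_He/M_C₃H₈) = √(4.00/44.10) = √0.09070 = 0.3012.
So the volume for C₃H₈ is 19.1 × 0.3012 = 5.752 L.

5.752 L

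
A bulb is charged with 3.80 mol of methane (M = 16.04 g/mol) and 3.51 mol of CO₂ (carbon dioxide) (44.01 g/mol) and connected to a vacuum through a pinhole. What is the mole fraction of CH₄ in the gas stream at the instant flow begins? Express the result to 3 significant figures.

Rate_i ∝ x_i/√M_i (Graham's law weighted by mole fraction), so the effusate composition follows n_i/√M_i.
Mole fraction of CH₄ in the effusate = (n_CH₄/√M_CH₄) / (n_CH₄/√M_CH₄ + n_CO₂/√M_CO₂)
= (3.80/√16.04) / (3.80/√16.04 + 3.51/√44.01) = 0.9488/(0.9488 + 0.5291) = 0.642.

0.642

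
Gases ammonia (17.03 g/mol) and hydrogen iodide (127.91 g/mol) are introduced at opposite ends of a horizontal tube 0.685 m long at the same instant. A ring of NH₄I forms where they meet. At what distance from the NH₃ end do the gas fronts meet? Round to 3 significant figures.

0.502 m

Distances travelled in equal time are proportional to diffusion rates, so d_NH₃/d_HI = √(M_HI/M_NH₃) = √(127.91/17.03) = 2.741.
With d_NH₃ + d_HI = 0.685 m, d_HI = 0.685/(1 + 2.741) = 0.1831 m.
d_NH₃ = 0.685 − 0.1831 = 0.502 m.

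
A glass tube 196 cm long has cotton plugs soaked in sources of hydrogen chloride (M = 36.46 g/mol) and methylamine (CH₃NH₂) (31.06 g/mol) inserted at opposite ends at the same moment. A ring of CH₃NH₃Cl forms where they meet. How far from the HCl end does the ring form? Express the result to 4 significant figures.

94.07 cm

The fronts meet when d_HCl + d_CH₃NH₂ = L with d_HCl/d_CH₃NH₂ = √(M_CH₃NH₂/M_HCl) (Graham's law). Here √(M_CH₃NH₂/M_HCl) = √(31.06/36.46) = 0.9230.
With d_HCl + d_CH₃NH₂ = 196 cm, d_CH₃NH₂ = 196/(1 + 0.9230) = 101.9 cm.
d_HCl = 196 − 101.9 = 94.07 cm.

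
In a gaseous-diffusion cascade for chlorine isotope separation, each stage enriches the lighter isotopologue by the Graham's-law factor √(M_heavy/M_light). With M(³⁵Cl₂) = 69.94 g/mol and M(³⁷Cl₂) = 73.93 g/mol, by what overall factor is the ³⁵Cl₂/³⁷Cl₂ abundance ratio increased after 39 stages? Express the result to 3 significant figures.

The single-stage factor is √(M_heavy/M_light), so 39 stages give [√(73.93/69.94)]^39 = (73.93/69.94)^(39/2).
= 1.05705^(39/2) = 2.95.

2.95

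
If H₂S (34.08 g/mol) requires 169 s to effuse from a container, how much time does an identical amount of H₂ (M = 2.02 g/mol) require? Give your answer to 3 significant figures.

41.1 s

By Graham's law, t_H₂/t_H₂S = √(M_H₂/M_H₂S) = √(2.02/34.08) = √0.05927 = 0.2435.
So the time for H₂ is 169 × 0.2435 = 41.1 s.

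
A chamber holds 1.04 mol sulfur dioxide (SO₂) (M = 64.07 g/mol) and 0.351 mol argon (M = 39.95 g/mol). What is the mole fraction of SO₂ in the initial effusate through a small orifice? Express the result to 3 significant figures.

Effusion rate of each component ∝ n_i/√M_i (partial pressure × 1/√M).
So x_SO₂ in the escaping gas = (n_SO₂/√M_SO₂) / Σ(n_i/√M_i)
= (1.04/√64.07) / (1.04/√64.07 + 0.351/√39.95) = 0.1299/(0.1299 + 0.05553) = 0.701.

0.701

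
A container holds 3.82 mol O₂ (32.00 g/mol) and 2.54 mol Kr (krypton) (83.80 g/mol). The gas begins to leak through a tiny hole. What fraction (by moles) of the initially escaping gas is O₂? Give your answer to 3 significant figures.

Each component's effusion rate ∝ (its partial pressure)·(1/√M) ∝ n_i/√M_i.
So x_O₂ in the escaping gas = (n_O₂/√M_O₂) / Σ(n_i/√M_i)
= (3.82/√32.00) / (3.82/√32.00 + 2.54/√83.80) = 0.6753/(0.6753 + 0.2775) = 0.709.

0.709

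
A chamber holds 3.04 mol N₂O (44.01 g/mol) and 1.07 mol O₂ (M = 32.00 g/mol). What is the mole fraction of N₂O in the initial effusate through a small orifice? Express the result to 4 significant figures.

Each component's effusion rate ∝ (its partial pressure)·(1/√M) ∝ n_i/√M_i.
So x_N₂O in the escaping gas = (n_N₂O/√M_N₂O) / Σ(n_i/√M_i)
= (3.04/√44.01) / (3.04/√44.01 + 1.07/√32.00) = 0.4582/(0.4582 + 0.1892) = 0.7078.

0.7078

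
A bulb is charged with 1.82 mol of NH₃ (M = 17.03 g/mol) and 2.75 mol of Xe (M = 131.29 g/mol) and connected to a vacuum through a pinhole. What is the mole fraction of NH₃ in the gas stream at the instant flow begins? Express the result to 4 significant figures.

0.6476

Each component's effusion rate ∝ (its partial pressure)·(1/√M) ∝ n_i/√M_i.
Mole fraction of NH₃ in the effusate = (n_NH₃/√M_NH₃) / (n_NH₃/√M_NH₃ + n_Xe/√M_Xe)
= (1.82/√17.03) / (1.82/√17.03 + 2.75/√131.29) = 0.4410/(0.4410 + 0.2400) = 0.6476.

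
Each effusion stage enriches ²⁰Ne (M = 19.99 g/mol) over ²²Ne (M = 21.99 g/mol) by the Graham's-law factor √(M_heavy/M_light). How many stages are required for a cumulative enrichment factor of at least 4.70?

With α = √(21.99/19.99) per stage, ln α = ½ ln(1.10005) = 0.04768.
Need α^N ≥ 4.70 ⇒ N ≥ ln(4.70) / ln α = 1.548 / 0.04768 = 32.46.
Rounding up, N = 33 stages.

33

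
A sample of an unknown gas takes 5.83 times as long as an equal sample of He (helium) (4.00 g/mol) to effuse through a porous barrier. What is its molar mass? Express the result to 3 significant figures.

136 g/mol

Using Graham's law: t_X/t_He = √(M_X/M_He).
5.83 = √(M_X/4.00)
M_X = 4.00 × 5.83² = 4.00 × 33.99 = 136 g/mol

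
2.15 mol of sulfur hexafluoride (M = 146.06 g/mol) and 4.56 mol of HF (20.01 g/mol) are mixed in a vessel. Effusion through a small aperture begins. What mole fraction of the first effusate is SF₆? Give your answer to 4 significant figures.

0.1486

Each component's effusion rate ∝ (its partial pressure)·(1/√M) ∝ n_i/√M_i.
x_SF₆(eff) = (n_SF₆/√M_SF₆) / (n_SF₆/√M_SF₆ + n_HF/√M_HF)
= (2.15/√146.06) / (2.15/√146.06 + 4.56/√20.01) = 0.1779/(0.1779 + 1.019) = 0.1486.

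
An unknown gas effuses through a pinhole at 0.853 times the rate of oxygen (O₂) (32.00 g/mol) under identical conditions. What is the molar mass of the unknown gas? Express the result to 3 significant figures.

44.0 g/mol

From Graham's law, rate_X/rate_O₂ = √(M_O₂/M_X).
0.853 = √(32.00/M_X)
M_X = 32.00 / 0.853² = 32.00 / 0.7276 = 44.0 g/mol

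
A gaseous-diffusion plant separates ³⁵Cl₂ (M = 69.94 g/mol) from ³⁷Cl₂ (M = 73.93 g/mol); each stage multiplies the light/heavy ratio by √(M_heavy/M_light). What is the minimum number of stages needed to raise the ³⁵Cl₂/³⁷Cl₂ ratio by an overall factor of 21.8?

With α = √(73.93/69.94) per stage, ln α = ½ ln(1.05705) = 0.02774.
Need α^N ≥ 21.8 ⇒ N ≥ ln(21.8) / ln α = 3.082 / 0.02774 = 111.10.
Minimum whole number of stages: N = 112.

112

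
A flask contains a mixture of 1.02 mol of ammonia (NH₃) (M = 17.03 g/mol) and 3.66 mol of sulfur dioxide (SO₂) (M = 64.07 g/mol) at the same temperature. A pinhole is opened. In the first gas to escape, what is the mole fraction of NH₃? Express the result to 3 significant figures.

0.351

The effusion rate of species i is ∝ p_i/√M_i ∝ n_i/√M_i.
x_NH₃(eff) = (n_NH₃/√M_NH₃) / (n_NH₃/√M_NH₃ + n_SO₂/√M_SO₂)
= (1.02/√17.03) / (1.02/√17.03 + 3.66/√64.07) = 0.2472/(0.2472 + 0.4573) = 0.351.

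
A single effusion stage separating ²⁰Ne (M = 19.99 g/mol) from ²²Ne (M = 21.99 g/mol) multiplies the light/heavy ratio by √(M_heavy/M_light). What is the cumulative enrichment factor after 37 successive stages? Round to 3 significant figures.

5.84

After 37 stages the ratio has grown by (√(21.99/19.99))^37 = (21.99/19.99)^(37/2).
= 1.10005^(37/2) = 5.84.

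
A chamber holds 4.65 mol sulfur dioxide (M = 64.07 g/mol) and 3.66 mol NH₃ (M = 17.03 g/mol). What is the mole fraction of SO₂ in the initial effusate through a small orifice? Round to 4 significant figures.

The effusion rate of species i is ∝ p_i/√M_i ∝ n_i/√M_i.
x_SO₂(eff) = (n_SO₂/√M_SO₂) / (n_SO₂/√M_SO₂ + n_NH₃/√M_NH₃)
= (4.65/√64.07) / (4.65/√64.07 + 3.66/√17.03) = 0.5809/(0.5809 + 0.8869) = 0.3958.

0.3958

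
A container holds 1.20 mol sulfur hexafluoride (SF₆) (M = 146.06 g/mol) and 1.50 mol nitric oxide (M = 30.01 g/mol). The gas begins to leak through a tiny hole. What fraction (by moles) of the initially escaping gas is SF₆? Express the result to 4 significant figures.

0.2661

Rate_i ∝ x_i/√M_i (Graham's law weighted by mole fraction), so the effusate composition follows n_i/√M_i.
So x_SF₆ in the escaping gas = (n_SF₆/√M_SF₆) / Σ(n_i/√M_i)
= (1.20/√146.06) / (1.20/√146.06 + 1.50/√30.01) = 0.09929/(0.09929 + 0.2738) = 0.2661.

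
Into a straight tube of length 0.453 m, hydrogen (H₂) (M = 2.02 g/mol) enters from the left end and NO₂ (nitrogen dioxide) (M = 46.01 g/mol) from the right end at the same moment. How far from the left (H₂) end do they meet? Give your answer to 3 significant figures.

0.375 m

The fronts meet when d_H₂ + d_NO₂ = L with d_H₂/d_NO₂ = √(M_NO₂/M_H₂) (Graham's law). Here √(M_NO₂/M_H₂) = √(46.01/2.02) = 4.773.
With d_H₂ + d_NO₂ = 0.453 m, d_NO₂ = 0.453/(1 + 4.773) = 0.07847 m.
d_H₂ = 0.453 − 0.07847 = 0.375 m.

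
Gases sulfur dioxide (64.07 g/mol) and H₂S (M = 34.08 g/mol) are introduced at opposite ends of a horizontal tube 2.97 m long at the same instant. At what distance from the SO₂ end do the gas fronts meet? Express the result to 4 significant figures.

The fronts meet when d_SO₂ + d_H₂S = L with d_SO₂/d_H₂S = √(M_H₂S/M_SO₂) (Graham's law). Here √(M_H₂S/M_SO₂) = √(34.08/64.07) = 0.7293.
With d_SO₂ + d_H₂S = 2.97 m, d_H₂S = 2.97/(1 + 0.7293) = 1.717 m.
d_SO₂ = 2.97 − 1.717 = 1.253 m.

1.253 m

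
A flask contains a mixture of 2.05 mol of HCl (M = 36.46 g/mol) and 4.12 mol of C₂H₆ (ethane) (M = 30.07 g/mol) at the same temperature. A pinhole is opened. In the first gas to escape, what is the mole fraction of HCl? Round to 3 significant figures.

The effusion rate of species i is ∝ p_i/√M_i ∝ n_i/√M_i.
So x_HCl in the escaping gas = (n_HCl/√M_HCl) / Σ(n_i/√M_i)
= (2.05/√36.46) / (2.05/√36.46 + 4.12/√30.07) = 0.3395/(0.3395 + 0.7513) = 0.311.

0.311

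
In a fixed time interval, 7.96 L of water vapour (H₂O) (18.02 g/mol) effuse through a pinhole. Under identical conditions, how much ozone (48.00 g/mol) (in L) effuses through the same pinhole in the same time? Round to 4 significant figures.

4.877 L

Using Graham's law: rate_O₃/rate_H₂O = √(M_H₂O/M_O₃) = √(18.02/48.00) = √0.3754 = 0.6127.
So the volume for O₃ is 7.96 × 0.6127 = 4.877 L.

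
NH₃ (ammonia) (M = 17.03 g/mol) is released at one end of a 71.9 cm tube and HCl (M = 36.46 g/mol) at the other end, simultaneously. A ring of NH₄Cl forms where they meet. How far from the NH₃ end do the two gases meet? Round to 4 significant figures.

42.71 cm

Graham's law gives d_NH₃/d_HCl = rate_NH₃/rate_HCl = √(M_HCl/M_NH₃) = √(36.46/17.03) = 1.463.
With d_NH₃ + d_HCl = 71.9 cm, d_HCl = 71.9/(1 + 1.463) = 29.19 cm.
d_NH₃ = 71.9 − 29.19 = 42.71 cm.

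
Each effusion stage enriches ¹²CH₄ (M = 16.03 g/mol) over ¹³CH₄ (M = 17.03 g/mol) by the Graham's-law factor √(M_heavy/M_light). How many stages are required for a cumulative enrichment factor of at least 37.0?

Single-stage factor α = √(17.03/16.03), so ln α = ½ ln(1.06238) = 0.03026.
Need α^N ≥ 37.0 ⇒ N ≥ ln(37.0) / ln α = 3.611 / 0.03026 = 119.34.
Rounding up, N = 120 stages.

120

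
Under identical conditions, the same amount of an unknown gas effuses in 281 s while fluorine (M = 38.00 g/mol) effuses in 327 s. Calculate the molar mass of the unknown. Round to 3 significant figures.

Since effusion rate ∝ 1/√M, t_X/t_F₂ = √(M_X/M_F₂).
281/327 = 0.8593 = √(M_X/38.00)
M_X = 38.00 × 0.8593² = 38.00 × 0.7384 = 28.1 g/mol

28.1 g/mol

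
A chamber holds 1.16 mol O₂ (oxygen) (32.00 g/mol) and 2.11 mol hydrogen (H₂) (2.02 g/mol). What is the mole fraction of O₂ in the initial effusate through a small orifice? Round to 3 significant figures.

0.121

Rate_i ∝ x_i/√M_i (Graham's law weighted by mole fraction), so the effusate composition follows n_i/√M_i.
So x_O₂ in the escaping gas = (n_O₂/√M_O₂) / Σ(n_i/√M_i)
= (1.16/√32.00) / (1.16/√32.00 + 2.11/√2.02) = 0.2051/(0.2051 + 1.485) = 0.121.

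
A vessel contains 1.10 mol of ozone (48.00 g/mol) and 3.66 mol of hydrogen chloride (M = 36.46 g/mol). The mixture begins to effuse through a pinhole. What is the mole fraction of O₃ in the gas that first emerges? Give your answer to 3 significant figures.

0.208

Effusion rate of each component ∝ n_i/√M_i (partial pressure × 1/√M).
x_O₃(eff) = (n_O₃/√M_O₃) / (n_O₃/√M_O₃ + n_HCl/√M_HCl)
= (1.10/√48.00) / (1.10/√48.00 + 3.66/√36.46) = 0.1588/(0.1588 + 0.6061) = 0.208.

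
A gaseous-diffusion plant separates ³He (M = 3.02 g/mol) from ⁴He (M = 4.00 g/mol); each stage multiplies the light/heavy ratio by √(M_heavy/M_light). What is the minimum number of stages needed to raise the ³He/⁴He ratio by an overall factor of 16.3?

Per stage α = (4.00/3.02)^(1/2) = 1.32450^0.5, giving ln α = 0.1405.
Need α^N ≥ 16.3 ⇒ N ≥ ln(16.3) / ln α = 2.791 / 0.1405 = 19.86.
So at least 20 stages are needed.

20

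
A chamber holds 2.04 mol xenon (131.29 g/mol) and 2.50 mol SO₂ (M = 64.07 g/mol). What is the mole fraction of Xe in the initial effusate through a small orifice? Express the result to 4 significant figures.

0.3631

The effusion rate of species i is ∝ p_i/√M_i ∝ n_i/√M_i.
So x_Xe in the escaping gas = (n_Xe/√M_Xe) / Σ(n_i/√M_i)
= (2.04/√131.29) / (2.04/√131.29 + 2.50/√64.07) = 0.1780/(0.1780 + 0.3123) = 0.3631.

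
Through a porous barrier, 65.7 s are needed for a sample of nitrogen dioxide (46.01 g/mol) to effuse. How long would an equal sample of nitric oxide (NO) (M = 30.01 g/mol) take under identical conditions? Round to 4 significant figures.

53.06 s

Since effusion rate ∝ 1/√M, t_NO/t_NO₂ = √(M_NO/M_NO₂) = √(30.01/46.01) = √0.6522 = 0.8076.
So the time for NO is 65.7 × 0.8076 = 53.06 s.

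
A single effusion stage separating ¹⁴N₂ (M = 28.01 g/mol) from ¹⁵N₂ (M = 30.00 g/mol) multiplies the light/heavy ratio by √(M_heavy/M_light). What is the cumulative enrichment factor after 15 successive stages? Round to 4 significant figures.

Each stage multiplies the ratio by α = √(30.00/28.01), so after 15 stages the overall factor is α^15 = (30.00/28.01)^(15/2).
= 1.07105^(15/2) = 1.673.

1.673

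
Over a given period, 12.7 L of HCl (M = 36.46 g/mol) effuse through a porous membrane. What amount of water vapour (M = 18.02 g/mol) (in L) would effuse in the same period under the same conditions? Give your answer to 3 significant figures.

18.1 L

Using Graham's law: rate_H₂O/rate_HCl = √(M_HCl/M_H₂O) = √(36.46/18.02) = √2.023 = 1.422.
So the volume for H₂O is 12.7 × 1.422 = 18.1 L.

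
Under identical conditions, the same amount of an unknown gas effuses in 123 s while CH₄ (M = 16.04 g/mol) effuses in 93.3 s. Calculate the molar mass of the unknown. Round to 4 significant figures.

From Graham's law, t_X/t_CH₄ = √(M_X/M_CH₄).
123/93.3 = 1.318 = √(M_X/16.04)
M_X = 16.04 × 1.318² = 16.04 × 1.738 = 27.88 g/mol

27.88 g/mol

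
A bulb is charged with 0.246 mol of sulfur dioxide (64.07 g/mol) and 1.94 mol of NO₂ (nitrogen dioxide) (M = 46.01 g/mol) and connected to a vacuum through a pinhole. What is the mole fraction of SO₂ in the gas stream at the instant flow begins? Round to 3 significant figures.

0.0970

Each component's effusion rate ∝ (its partial pressure)·(1/√M) ∝ n_i/√M_i.
So x_SO₂ in the escaping gas = (n_SO₂/√M_SO₂) / Σ(n_i/√M_i)
= (0.246/√64.07) / (0.246/√64.07 + 1.94/√46.01) = 0.03073/(0.03073 + 0.2860) = 0.0970.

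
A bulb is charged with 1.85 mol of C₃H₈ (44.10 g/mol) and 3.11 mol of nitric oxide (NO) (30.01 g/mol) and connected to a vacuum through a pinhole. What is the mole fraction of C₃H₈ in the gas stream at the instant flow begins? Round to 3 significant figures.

0.329

Each component's effusion rate ∝ (its partial pressure)·(1/√M) ∝ n_i/√M_i.
So x_C₃H₈ in the escaping gas = (n_C₃H₈/√M_C₃H₈) / Σ(n_i/√M_i)
= (1.85/√44.10) / (1.85/√44.10 + 3.11/√30.01) = 0.2786/(0.2786 + 0.5677) = 0.329.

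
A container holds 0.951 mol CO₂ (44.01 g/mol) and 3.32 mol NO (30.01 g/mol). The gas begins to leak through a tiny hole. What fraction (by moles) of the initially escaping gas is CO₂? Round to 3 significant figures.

Rate_i ∝ x_i/√M_i (Graham's law weighted by mole fraction), so the effusate composition follows n_i/√M_i.
So x_CO₂ in the escaping gas = (n_CO₂/√M_CO₂) / Σ(n_i/√M_i)
= (0.951/√44.01) / (0.951/√44.01 + 3.32/√30.01) = 0.1434/(0.1434 + 0.6060) = 0.191.

0.191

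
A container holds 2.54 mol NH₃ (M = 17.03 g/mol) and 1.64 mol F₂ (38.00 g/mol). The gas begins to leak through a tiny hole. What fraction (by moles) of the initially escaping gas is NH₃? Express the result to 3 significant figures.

Rate_i ∝ x_i/√M_i (Graham's law weighted by mole fraction), so the effusate composition follows n_i/√M_i.
So x_NH₃ in the escaping gas = (n_NH₃/√M_NH₃) / Σ(n_i/√M_i)
= (2.54/√17.03) / (2.54/√17.03 + 1.64/√38.00) = 0.6155/(0.6155 + 0.2660) = 0.698.

0.698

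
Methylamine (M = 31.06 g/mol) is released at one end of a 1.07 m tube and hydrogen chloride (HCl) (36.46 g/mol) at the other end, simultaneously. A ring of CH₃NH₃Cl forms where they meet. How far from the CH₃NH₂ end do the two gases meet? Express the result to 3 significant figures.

0.556 m

In equal time, each gas travels a distance ∝ its rate ∝ 1/√M, so d_CH₃NH₂/d_HCl = √(M_HCl/M_CH₃NH₂) = √(36.46/31.06) = 1.083.
With d_CH₃NH₂ + d_HCl = 1.07 m, d_HCl = 1.07/(1 + 1.083) = 0.5136 m.
d_CH₃NH₂ = 1.07 − 0.5136 = 0.556 m.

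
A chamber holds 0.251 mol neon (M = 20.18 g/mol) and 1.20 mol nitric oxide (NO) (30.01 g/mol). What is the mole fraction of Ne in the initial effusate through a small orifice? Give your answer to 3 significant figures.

0.203

Rate_i ∝ x_i/√M_i (Graham's law weighted by mole fraction), so the effusate composition follows n_i/√M_i.
So x_Ne in the escaping gas = (n_Ne/√M_Ne) / Σ(n_i/√M_i)
= (0.251/√20.18) / (0.251/√20.18 + 1.20/√30.01) = 0.05587/(0.05587 + 0.2191) = 0.203.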